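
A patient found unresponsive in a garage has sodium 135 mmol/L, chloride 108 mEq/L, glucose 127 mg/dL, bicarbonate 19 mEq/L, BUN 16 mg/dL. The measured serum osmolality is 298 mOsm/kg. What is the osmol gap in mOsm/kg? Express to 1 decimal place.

Calculated osmolality = 2·Na + glucose/18 + BUN/2.8
= 2·135 + 127/18 + 16/2.8
= 270 + 7.06 + 5.71
= 282.77 mOsm/kg ≈ 282.8 mOsm/kg
Osmolar gap = measured − calculated = 298 − 282.8 = 15.2 mOsm/kg

15.2 mOsm/kg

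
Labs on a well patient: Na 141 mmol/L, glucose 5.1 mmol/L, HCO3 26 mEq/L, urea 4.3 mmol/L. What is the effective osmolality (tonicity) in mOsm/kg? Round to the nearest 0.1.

Effective osmolality excludes urea (freely permeant across cell membranes):
2·Na + glucose
= 2·141 + 5.1
= 282 + 5.1
= 287.1 mOsm/kg

287.1 mOsm/kg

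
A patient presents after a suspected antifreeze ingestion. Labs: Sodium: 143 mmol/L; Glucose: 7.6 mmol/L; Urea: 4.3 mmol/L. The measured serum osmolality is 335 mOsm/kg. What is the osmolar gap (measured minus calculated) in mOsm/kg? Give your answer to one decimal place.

37.1 mOsm/kg

Calculated osmolality = 2·Na + glucose + urea
= 2·143 + 7.6 + 4.3
= 286 + 7.60 + 4.30
= 297.9 mOsm/kg ≈ 297.9 mOsm/kg
Osmolar gap = measured − calculated = 335 − 297.9 = 37.1 mOsm/kg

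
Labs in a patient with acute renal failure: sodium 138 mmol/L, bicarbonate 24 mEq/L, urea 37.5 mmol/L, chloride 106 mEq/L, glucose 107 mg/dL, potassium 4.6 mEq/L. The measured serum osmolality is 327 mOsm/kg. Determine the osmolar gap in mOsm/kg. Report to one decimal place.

7.6 mOsm/kg

Calculated osmolality = 2·Na + glucose/18 + urea
= 2·138 + 107/18 + 37.5
= 276 + 5.94 + 37.50
= 319.44 mOsm/kg ≈ 319.4 mOsm/kg
Osmolar gap = measured − calculated = 327 − 319.4 = 7.6 mOsm/kg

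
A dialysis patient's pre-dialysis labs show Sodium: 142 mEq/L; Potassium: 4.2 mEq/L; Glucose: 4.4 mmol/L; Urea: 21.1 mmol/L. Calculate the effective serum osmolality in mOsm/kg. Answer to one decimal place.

288.4 mOsm/kg

Effective osmolality excludes urea (freely permeant across cell membranes):
2·Na + glucose
= 2·142 + 4.4
= 284 + 4.4
= 288.4 mOsm/kg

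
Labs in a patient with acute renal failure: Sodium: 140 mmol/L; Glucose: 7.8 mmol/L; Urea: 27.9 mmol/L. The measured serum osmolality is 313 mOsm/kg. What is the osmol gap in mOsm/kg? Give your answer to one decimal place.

-2.7 mOsm/kg

Calculated osmolality = 2·Na + glucose + urea
= 2·140 + 7.8 + 27.9
= 280 + 7.80 + 27.90
= 315.7 mOsm/kg ≈ 315.7 mOsm/kg
Osmolar gap = measured − calculated = 313 − 315.7 = -2.7 mOsm/kg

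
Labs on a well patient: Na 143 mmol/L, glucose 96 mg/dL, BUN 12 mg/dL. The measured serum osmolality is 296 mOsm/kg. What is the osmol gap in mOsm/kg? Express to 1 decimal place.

0.4 mOsm/kg

Calculated osmolality = 2·Na + glucose/18 + BUN/2.8
= 2·143 + 96/18 + 12/2.8
= 286 + 5.33 + 4.29
= 295.62 mOsm/kg ≈ 295.6 mOsm/kg
Osmolar gap = measured − calculated = 296 − 295.6 = 0.4 mOsm/kg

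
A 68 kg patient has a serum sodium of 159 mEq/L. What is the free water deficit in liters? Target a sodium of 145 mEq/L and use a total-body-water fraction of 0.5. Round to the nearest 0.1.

TBW = 0.5 · 68 = 34 L
Free water deficit = TBW · (Na/145 − 1)
= 34 · (159/145 − 1)
= 34 · 0.0966
= 3.28 L

3.3 L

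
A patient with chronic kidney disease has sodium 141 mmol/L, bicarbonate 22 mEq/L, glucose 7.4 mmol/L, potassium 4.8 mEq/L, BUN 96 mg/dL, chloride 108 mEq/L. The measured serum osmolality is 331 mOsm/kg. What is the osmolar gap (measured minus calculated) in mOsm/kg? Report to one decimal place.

7.3 mOsm/kg

Calculated osmolality = 2·Na + glucose + BUN/2.8
= 2·141 + 7.4 + 96/2.8
= 282 + 7.40 + 34.29
= 323.69 mOsm/kg ≈ 323.7 mOsm/kg
Osmolar gap = measured − calculated = 331 − 323.7 = 7.3 mOsm/kg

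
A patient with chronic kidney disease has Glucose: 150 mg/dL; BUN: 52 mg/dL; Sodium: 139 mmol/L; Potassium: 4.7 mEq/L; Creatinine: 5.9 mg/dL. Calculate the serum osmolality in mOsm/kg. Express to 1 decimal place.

Calculated osmolality = 2·Na + glucose/18 + BUN/2.8
= 2·139 + 150/18 + 52/2.8
= 278 + 8.33 + 18.57
= 304.9 mOsm/kg

304.9 mOsm/kg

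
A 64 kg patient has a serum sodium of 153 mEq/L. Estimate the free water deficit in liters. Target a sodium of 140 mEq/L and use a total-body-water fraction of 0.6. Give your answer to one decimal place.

3.6 L

TBW = 0.6 · 64 = 38.4 L
Free water deficit = TBW · (Na/140 − 1)
= 38.4 · (153/140 − 1)
= 38.4 · 0.0929
= 3.57 L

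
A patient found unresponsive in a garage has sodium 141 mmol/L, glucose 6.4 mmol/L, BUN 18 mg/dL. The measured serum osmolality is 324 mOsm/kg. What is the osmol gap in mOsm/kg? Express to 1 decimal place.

Calculated osmolality = 2·Na + glucose + BUN/2.8
= 2·141 + 6.4 + 18/2.8
= 282 + 6.40 + 6.43
= 294.83 mOsm/kg ≈ 294.8 mOsm/kg
Osmolar gap = measured − calculated = 324 − 294.8 = 29.2 mOsm/kg

29.2 mOsm/kg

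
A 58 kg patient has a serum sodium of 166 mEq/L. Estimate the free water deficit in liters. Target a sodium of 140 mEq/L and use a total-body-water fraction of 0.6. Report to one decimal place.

TBW = 0.6 · 58 = 34.8 L
Free water deficit = TBW · (Na/140 − 1)
= 34.8 · (166/140 − 1)
= 34.8 · 0.1857
= 6.46 L

6.5 L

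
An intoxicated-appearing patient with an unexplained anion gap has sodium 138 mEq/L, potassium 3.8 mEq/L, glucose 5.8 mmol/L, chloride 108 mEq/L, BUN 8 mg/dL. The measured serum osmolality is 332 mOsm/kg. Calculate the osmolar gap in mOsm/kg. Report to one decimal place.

Calculated osmolality = 2·Na + glucose + BUN/2.8
= 2·138 + 5.8 + 8/2.8
= 276 + 5.80 + 2.86
= 284.66 mOsm/kg ≈ 284.7 mOsm/kg
Osmolar gap = measured − calculated = 332 − 284.7 = 47.3 mOsm/kg

47.3 mOsm/kg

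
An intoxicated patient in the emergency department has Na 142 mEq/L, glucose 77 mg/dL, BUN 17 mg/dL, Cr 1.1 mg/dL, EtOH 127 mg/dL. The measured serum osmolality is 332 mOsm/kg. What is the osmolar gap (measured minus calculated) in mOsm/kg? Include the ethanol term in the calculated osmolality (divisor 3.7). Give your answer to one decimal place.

3.3 mOsm/kg

Calculated osmolality = 2·Na + glucose/18 + BUN/2.8 + ethanol/3.7
= 2·142 + 77/18 + 17/2.8 + 127/3.7
= 284 + 4.28 + 6.07 + 34.32
= 328.67 mOsm/kg ≈ 328.7 mOsm/kg
Osmolar gap = measured − calculated = 332 − 328.7 = 3.3 mOsm/kg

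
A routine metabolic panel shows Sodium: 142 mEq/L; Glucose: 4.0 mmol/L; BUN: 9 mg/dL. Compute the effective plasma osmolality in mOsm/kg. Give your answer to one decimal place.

288.0 mOsm/kg

Effective osmolality excludes urea (freely permeant across cell membranes):
2·Na + glucose
= 2·142 + 4
= 284 + 4
= 288 mOsm/kg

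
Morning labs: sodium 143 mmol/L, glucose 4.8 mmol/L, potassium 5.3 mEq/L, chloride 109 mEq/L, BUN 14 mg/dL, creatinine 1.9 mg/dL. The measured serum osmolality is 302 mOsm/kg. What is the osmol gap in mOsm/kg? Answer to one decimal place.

6.2 mOsm/kg

Calculated osmolality = 2·Na + glucose + BUN/2.8
= 2·143 + 4.8 + 14/2.8
= 286 + 4.80 + 5
= 295.8 mOsm/kg ≈ 295.8 mOsm/kg
Osmolar gap = measured − calculated = 302 − 295.8 = 6.2 mOsm/kg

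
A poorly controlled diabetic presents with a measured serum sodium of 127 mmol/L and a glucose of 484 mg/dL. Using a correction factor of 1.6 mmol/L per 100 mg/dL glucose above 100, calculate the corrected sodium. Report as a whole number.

Corrected Na = measured Na + 1.6 · (glucose − 100)/100
= 127 + 1.6 · (484 − 100)/100
= 127 + 6.1
= 133.1 mmol/L

133 mmol/L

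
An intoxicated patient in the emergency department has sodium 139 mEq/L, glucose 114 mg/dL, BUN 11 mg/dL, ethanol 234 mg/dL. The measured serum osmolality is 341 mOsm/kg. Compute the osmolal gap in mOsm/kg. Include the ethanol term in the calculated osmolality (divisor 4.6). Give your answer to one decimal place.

Calculated osmolality = 2·Na + glucose/18 + BUN/2.8 + ethanol/4.6
= 2·139 + 114/18 + 11/2.8 + 234/4.6
= 278 + 6.33 + 3.93 + 50.87
= 339.13 mOsm/kg ≈ 339.1 mOsm/kg
Osmolar gap = measured − calculated = 341 − 339.1 = 1.9 mOsm/kg

1.9 mOsm/kg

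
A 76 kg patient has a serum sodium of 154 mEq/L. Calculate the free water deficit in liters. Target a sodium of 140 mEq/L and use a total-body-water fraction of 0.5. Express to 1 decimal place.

TBW = 0.5 · 76 = 38 L
Free water deficit = TBW · (Na/140 − 1)
= 38 · (154/140 − 1)
= 38 · 0.1
= 3.8 L

3.8 L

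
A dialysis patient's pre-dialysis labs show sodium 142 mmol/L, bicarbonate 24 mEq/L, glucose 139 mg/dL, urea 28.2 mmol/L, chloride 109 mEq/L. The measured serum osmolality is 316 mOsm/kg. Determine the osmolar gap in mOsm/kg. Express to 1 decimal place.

Calculated osmolality = 2·Na + glucose/18 + urea
= 2·142 + 139/18 + 28.2
= 284 + 7.72 + 28.20
= 319.92 mOsm/kg ≈ 319.9 mOsm/kg
Osmolar gap = measured − calculated = 316 − 319.9 = -3.9 mOsm/kg

-3.9 mOsm/kg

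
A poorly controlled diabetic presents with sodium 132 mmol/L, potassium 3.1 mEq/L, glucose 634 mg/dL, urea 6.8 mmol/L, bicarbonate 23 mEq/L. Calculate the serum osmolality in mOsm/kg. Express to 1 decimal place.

306.0 mOsm/kg

Calculated osmolality = 2·Na + glucose/18 + urea
= 2·132 + 634/18 + 6.8
= 264 + 35.22 + 6.80
= 306.02 mOsm/kg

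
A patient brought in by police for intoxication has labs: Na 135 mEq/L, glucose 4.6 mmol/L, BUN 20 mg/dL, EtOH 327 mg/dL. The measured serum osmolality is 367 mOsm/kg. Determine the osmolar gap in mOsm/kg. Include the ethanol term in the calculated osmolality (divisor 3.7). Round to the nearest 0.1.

-3.1 mOsm/kg

Calculated osmolality = 2·Na + glucose + BUN/2.8 + ethanol/3.7
= 2·135 + 4.6 + 20/2.8 + 327/3.7
= 270 + 4.60 + 7.14 + 88.38
= 370.12 mOsm/kg ≈ 370.1 mOsm/kg
Osmolar gap = measured − calculated = 367 − 370.1 = -3.1 mOsm/kg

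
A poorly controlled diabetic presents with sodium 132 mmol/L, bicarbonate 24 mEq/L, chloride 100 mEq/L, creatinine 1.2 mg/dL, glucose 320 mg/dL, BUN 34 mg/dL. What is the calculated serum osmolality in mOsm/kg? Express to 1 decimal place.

293.9 mOsm/kg

Calculated osmolality = 2·Na + glucose/18 + BUN/2.8
= 2·132 + 320/18 + 34/2.8
= 264 + 17.78 + 12.14
= 293.92 mOsm/kg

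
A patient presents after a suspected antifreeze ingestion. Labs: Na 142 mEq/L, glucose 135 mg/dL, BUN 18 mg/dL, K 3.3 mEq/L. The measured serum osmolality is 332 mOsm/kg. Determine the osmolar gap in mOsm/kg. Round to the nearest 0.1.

Calculated osmolality = 2·Na + glucose/18 + BUN/2.8
= 2·142 + 135/18 + 18/2.8
= 284 + 7.50 + 6.43
= 297.93 mOsm/kg ≈ 297.9 mOsm/kg
Osmolar gap = measured − calculated = 332 − 297.9 = 34.1 mOsm/kg

34.1 mOsm/kg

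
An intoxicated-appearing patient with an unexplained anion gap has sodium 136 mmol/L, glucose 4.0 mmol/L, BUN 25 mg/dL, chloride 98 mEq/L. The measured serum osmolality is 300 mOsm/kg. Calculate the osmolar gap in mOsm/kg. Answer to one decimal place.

15.1 mOsm/kg

Calculated osmolality = 2·Na + glucose + BUN/2.8
= 2·136 + 4 + 25/2.8
= 272 + 4 + 8.93
= 284.93 mOsm/kg ≈ 284.9 mOsm/kg
Osmolar gap = measured − calculated = 300 − 284.9 = 15.1 mOsm/kg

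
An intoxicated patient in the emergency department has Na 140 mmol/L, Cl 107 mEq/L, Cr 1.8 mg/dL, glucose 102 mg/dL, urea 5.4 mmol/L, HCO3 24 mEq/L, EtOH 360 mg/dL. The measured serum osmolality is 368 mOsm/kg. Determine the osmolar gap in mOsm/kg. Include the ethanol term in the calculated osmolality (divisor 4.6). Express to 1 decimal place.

-1.3 mOsm/kg

Calculated osmolality = 2·Na + glucose/18 + urea + ethanol/4.6
= 2·140 + 102/18 + 5.4 + 360/4.6
= 280 + 5.67 + 5.40 + 78.26
= 369.33 mOsm/kg ≈ 369.3 mOsm/kg
Osmolar gap = measured − calculated = 368 − 369.3 = -1.3 mOsm/kg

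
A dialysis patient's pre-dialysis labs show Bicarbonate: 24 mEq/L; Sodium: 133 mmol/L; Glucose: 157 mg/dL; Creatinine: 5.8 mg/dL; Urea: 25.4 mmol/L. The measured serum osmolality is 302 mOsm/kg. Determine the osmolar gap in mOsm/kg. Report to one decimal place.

Calculated osmolality = 2·Na + glucose/18 + urea
= 2·133 + 157/18 + 25.4
= 266 + 8.72 + 25.40
= 300.12 mOsm/kg ≈ 300.1 mOsm/kg
Osmolar gap = measured − calculated = 302 − 300.1 = 1.9 mOsm/kg

1.9 mOsm/kg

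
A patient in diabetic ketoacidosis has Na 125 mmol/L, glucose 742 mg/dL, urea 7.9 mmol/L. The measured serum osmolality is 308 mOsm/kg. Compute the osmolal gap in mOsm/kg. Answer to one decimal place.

8.9 mOsm/kg

Calculated osmolality = 2·Na + glucose/18 + urea
= 2·125 + 742/18 + 7.9
= 250 + 41.22 + 7.90
= 299.12 mOsm/kg ≈ 299.1 mOsm/kg
Osmolar gap = measured − calculated = 308 − 299.1 = 8.9 mOsm/kg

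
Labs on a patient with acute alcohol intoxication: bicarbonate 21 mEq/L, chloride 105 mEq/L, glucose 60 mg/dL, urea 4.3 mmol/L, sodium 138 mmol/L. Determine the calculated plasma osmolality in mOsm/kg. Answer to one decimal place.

Calculated osmolality = 2·Na + glucose/18 + urea
= 2·138 + 60/18 + 4.3
= 276 + 3.33 + 4.30
= 283.63 mOsm/kg

283.6 mOsm/kg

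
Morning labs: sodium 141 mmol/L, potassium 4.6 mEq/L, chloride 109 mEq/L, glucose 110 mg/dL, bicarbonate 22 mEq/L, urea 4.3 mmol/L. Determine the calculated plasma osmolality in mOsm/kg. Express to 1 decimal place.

292.4 mOsm/kg

Calculated osmolality = 2·Na + glucose/18 + urea
= 2·141 + 110/18 + 4.3
= 282 + 6.11 + 4.30
= 292.41 mOsm/kg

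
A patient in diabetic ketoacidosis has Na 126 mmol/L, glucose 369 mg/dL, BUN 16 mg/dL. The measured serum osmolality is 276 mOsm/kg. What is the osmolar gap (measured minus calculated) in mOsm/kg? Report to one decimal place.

-2.2 mOsm/kg

Calculated osmolality = 2·Na + glucose/18 + BUN/2.8
= 2·126 + 369/18 + 16/2.8
= 252 + 20.50 + 5.71
= 278.21 mOsm/kg ≈ 278.2 mOsm/kg
Osmolar gap = measured − calculated = 276 − 278.2 = -2.2 mOsm/kg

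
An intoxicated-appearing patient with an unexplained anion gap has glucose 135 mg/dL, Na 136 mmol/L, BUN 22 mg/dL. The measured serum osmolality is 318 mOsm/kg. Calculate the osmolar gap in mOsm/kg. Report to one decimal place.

30.6 mOsm/kg

Calculated osmolality = 2·Na + glucose/18 + BUN/2.8
= 2·136 + 135/18 + 22/2.8
= 272 + 7.50 + 7.86
= 287.36 mOsm/kg ≈ 287.4 mOsm/kg
Osmolar gap = measured − calculated = 318 − 287.4 = 30.6 mOsm/kg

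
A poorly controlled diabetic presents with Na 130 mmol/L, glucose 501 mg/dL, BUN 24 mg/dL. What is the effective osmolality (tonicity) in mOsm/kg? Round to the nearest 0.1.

Effective osmolality excludes urea (freely permeant across cell membranes):
2·Na + glucose/18
= 2·130 + 501/18
= 260 + 27.83
= 287.83 mOsm/kg

287.8 mOsm/kg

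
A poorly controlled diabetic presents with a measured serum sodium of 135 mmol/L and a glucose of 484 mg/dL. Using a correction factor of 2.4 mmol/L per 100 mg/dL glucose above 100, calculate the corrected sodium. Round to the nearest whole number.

Corrected Na = measured Na + 2.4 · (glucose − 100)/100
= 135 + 2.4 · (484 − 100)/100
= 135 + 9.2
= 144.2 mmol/L

144 mmol/L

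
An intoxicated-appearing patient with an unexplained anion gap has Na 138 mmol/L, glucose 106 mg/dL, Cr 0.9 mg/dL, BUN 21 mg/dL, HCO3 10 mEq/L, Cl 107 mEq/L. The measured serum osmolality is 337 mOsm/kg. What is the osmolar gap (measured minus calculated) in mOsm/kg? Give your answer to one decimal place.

47.6 mOsm/kg

Calculated osmolality = 2·Na + glucose/18 + BUN/2.8
= 2·138 + 106/18 + 21/2.8
= 276 + 5.89 + 7.50
= 289.39 mOsm/kg ≈ 289.4 mOsm/kg
Osmolar gap = measured − calculated = 337 − 289.4 = 47.6 mOsm/kg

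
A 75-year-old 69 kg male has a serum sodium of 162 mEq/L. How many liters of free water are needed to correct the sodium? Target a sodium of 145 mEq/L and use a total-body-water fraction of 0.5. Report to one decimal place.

4.0 L

TBW = 0.5 · 69 = 34.5 L
Free water deficit = TBW · (Na/145 − 1)
= 34.5 · (162/145 − 1)
= 34.5 · 0.1172
= 4.04 L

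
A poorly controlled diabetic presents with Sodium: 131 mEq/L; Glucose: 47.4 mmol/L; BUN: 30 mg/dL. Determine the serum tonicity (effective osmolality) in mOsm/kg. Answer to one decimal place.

309.4 mOsm/kg

Effective osmolality excludes urea (freely permeant across cell membranes):
2·Na + glucose
= 2·131 + 47.4
= 262 + 47.4
= 309.4 mOsm/kg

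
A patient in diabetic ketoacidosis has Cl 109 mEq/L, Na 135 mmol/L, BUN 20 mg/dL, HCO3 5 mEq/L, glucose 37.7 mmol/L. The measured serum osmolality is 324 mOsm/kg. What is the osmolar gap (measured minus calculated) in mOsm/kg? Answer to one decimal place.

9.2 mOsm/kg

Calculated osmolality = 2·Na + glucose + BUN/2.8
= 2·135 + 37.7 + 20/2.8
= 270 + 37.70 + 7.14
= 314.84 mOsm/kg ≈ 314.8 mOsm/kg
Osmolar gap = measured − calculated = 324 − 314.8 = 9.2 mOsm/kg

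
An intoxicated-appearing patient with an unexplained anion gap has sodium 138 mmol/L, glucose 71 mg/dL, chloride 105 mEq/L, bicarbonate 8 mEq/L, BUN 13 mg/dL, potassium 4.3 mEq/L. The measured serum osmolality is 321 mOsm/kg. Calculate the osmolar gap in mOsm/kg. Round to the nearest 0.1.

36.4 mOsm/kg

Calculated osmolality = 2·Na + glucose/18 + BUN/2.8
= 2·138 + 71/18 + 13/2.8
= 276 + 3.94 + 4.64
= 284.58 mOsm/kg ≈ 284.6 mOsm/kg
Osmolar gap = measured − calculated = 321 − 284.6 = 36.4 mOsm/kg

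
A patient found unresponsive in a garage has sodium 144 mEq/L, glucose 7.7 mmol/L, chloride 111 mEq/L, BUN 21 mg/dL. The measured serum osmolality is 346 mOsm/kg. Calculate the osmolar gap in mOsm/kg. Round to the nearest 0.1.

42.8 mOsm/kg

Calculated osmolality = 2·Na + glucose + BUN/2.8
= 2·144 + 7.7 + 21/2.8
= 288 + 7.70 + 7.50
= 303.2 mOsm/kg ≈ 303.2 mOsm/kg
Osmolar gap = measured − calculated = 346 − 303.2 = 42.8 mOsm/kg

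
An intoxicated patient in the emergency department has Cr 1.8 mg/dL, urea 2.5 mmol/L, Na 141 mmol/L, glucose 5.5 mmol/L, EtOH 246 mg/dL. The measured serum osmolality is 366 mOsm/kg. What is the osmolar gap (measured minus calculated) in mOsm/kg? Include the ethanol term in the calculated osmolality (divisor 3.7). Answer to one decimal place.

9.5 mOsm/kg

Calculated osmolality = 2·Na + glucose + urea + ethanol/3.7
= 2·141 + 5.5 + 2.5 + 246/3.7
= 282 + 5.50 + 2.50 + 66.49
= 356.49 mOsm/kg ≈ 356.5 mOsm/kg
Osmolar gap = measured − calculated = 366 − 356.5 = 9.5 mOsm/kg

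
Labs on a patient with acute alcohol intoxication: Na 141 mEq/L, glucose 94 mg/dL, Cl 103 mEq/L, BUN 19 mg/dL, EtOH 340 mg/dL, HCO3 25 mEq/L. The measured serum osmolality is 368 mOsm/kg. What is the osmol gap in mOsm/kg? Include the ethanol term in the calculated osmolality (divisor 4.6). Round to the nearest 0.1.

Calculated osmolality = 2·Na + glucose/18 + BUN/2.8 + ethanol/4.6
= 2·141 + 94/18 + 19/2.8 + 340/4.6
= 282 + 5.22 + 6.79 + 73.91
= 367.92 mOsm/kg ≈ 367.9 mOsm/kg
Osmolar gap = measured − calculated = 368 − 367.9 = 0.1 mOsm/kg

0.1 mOsm/kg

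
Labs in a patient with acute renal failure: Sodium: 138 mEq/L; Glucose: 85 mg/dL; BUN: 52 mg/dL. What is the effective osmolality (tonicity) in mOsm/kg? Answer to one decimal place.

Effective osmolality excludes urea (freely permeant across cell membranes):
2·Na + glucose/18
= 2·138 + 85/18
= 276 + 4.72
= 280.72 mOsm/kg

280.7 mOsm/kg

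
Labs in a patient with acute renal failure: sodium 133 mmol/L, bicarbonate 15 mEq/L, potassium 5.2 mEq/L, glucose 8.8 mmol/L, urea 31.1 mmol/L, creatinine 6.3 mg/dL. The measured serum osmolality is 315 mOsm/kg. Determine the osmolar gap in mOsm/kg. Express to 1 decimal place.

9.1 mOsm/kg

Calculated osmolality = 2·Na + glucose + urea
= 2·133 + 8.8 + 31.1
= 266 + 8.80 + 31.10
= 305.9 mOsm/kg ≈ 305.9 mOsm/kg
Osmolar gap = measured − calculated = 315 − 305.9 = 9.1 mOsm/kg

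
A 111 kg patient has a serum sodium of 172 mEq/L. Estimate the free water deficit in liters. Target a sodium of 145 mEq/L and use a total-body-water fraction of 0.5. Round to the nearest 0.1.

TBW = 0.5 · 111 = 55.5 L
Free water deficit = TBW · (Na/145 − 1)
= 55.5 · (172/145 − 1)
= 55.5 · 0.1862
= 10.33 L

10.3 L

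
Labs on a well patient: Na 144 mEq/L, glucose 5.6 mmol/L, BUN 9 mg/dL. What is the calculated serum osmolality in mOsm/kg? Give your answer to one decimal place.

296.8 mOsm/kg

Calculated osmolality = 2·Na + glucose + BUN/2.8
= 2·144 + 5.6 + 9/2.8
= 288 + 5.60 + 3.21
= 296.81 mOsm/kg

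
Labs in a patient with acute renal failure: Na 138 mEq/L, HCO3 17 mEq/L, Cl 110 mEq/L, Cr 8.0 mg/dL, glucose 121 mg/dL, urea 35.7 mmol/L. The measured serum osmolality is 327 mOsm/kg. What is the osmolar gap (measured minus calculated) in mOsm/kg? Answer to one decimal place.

Calculated osmolality = 2·Na + glucose/18 + urea
= 2·138 + 121/18 + 35.7
= 276 + 6.72 + 35.70
= 318.42 mOsm/kg ≈ 318.4 mOsm/kg
Osmolar gap = measured − calculated = 327 − 318.4 = 8.6 mOsm/kg

8.6 mOsm/kg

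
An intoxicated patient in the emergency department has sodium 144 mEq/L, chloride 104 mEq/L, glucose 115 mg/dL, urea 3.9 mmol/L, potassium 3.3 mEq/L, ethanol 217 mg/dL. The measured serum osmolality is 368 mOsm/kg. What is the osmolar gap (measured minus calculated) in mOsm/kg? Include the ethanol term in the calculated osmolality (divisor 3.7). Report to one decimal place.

Calculated osmolality = 2·Na + glucose/18 + urea + ethanol/3.7
= 2·144 + 115/18 + 3.9 + 217/3.7
= 288 + 6.39 + 3.90 + 58.65
= 356.94 mOsm/kg ≈ 356.9 mOsm/kg
Osmolar gap = measured − calculated = 368 − 356.9 = 11.1 mOsm/kg

11.1 mOsm/kg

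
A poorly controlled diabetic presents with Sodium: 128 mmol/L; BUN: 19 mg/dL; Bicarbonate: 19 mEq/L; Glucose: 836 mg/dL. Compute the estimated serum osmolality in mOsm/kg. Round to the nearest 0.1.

Calculated osmolality = 2·Na + glucose/18 + BUN/2.8
= 2·128 + 836/18 + 19/2.8
= 256 + 46.44 + 6.79
= 309.23 mOsm/kg

309.2 mOsm/kg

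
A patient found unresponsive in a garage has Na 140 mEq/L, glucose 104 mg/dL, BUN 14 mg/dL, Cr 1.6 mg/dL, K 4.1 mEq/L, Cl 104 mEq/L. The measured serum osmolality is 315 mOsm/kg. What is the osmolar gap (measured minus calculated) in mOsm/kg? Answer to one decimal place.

24.2 mOsm/kg

Calculated osmolality = 2·Na + glucose/18 + BUN/2.8
= 2·140 + 104/18 + 14/2.8
= 280 + 5.78 + 5
= 290.78 mOsm/kg ≈ 290.8 mOsm/kg
Osmolar gap = measured − calculated = 315 − 290.8 = 24.2 mOsm/kg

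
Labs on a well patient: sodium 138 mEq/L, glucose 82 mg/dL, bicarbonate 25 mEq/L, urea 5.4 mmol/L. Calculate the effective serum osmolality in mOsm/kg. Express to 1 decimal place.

280.6 mOsm/kg

Effective osmolality excludes urea (freely permeant across cell membranes):
2·Na + glucose/18
= 2·138 + 82/18
= 276 + 4.56
= 280.56 mOsm/kg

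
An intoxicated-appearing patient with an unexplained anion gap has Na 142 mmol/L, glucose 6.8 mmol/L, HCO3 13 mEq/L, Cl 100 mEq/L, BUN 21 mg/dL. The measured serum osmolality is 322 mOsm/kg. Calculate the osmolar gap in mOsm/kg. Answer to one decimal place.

23.7 mOsm/kg

Calculated osmolality = 2·Na + glucose + BUN/2.8
= 2·142 + 6.8 + 21/2.8
= 284 + 6.80 + 7.50
= 298.3 mOsm/kg ≈ 298.3 mOsm/kg
Osmolar gap = measured − calculated = 322 − 298.3 = 23.7 mOsm/kg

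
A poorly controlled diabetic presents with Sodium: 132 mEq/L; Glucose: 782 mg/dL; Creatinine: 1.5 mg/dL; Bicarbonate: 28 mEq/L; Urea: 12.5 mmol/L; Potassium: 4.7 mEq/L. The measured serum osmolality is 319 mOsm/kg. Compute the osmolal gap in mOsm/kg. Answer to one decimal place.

Calculated osmolality = 2·Na + glucose/18 + urea
= 2·132 + 782/18 + 12.5
= 264 + 43.44 + 12.50
= 319.94 mOsm/kg ≈ 319.9 mOsm/kg
Osmolar gap = measured − calculated = 319 − 319.9 = -0.9 mOsm/kg

-0.9 mOsm/kg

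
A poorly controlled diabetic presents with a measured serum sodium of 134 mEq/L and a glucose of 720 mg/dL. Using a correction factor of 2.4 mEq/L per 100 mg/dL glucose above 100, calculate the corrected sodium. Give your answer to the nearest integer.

Corrected Na = measured Na + 2.4 · (glucose − 100)/100
= 134 + 2.4 · (720 − 100)/100
= 134 + 14.9
= 148.9 mEq/L

149 mEq/L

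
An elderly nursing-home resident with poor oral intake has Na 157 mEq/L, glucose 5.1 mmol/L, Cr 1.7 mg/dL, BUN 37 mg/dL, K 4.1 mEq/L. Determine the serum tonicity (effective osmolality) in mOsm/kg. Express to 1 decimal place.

319.1 mOsm/kg

Effective osmolality excludes urea (freely permeant across cell membranes):
2·Na + glucose
= 2·157 + 5.1
= 314 + 5.1
= 319.1 mOsm/kg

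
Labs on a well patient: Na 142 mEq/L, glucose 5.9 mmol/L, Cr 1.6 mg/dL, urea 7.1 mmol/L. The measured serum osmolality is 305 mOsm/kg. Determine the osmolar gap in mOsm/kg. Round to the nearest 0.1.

Calculated osmolality = 2·Na + glucose + urea
= 2·142 + 5.9 + 7.1
= 284 + 5.90 + 7.10
= 297 mOsm/kg ≈ 297.0 mOsm/kg
Osmolar gap = measured − calculated = 305 − 297.0 = 8.0 mOsm/kg

8.0 mOsm/kg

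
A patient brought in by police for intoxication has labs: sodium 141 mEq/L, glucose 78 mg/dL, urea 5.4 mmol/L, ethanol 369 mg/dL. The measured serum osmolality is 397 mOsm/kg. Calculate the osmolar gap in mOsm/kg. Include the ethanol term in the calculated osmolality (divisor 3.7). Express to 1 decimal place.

Calculated osmolality = 2·Na + glucose/18 + urea + ethanol/3.7
= 2·141 + 78/18 + 5.4 + 369/3.7
= 282 + 4.33 + 5.40 + 99.73
= 391.46 mOsm/kg ≈ 391.5 mOsm/kg
Osmolar gap = measured − calculated = 397 − 391.5 = 5.5 mOsm/kg

5.5 mOsm/kg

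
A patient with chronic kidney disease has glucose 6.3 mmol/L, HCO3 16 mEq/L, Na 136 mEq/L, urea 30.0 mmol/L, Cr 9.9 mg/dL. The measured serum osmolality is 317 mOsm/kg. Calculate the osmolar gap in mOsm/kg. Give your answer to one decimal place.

Calculated osmolality = 2·Na + glucose + urea
= 2·136 + 6.3 + 30
= 272 + 6.30 + 30
= 308.3 mOsm/kg ≈ 308.3 mOsm/kg
Osmolar gap = measured − calculated = 317 − 308.3 = 8.7 mOsm/kg

8.7 mOsm/kg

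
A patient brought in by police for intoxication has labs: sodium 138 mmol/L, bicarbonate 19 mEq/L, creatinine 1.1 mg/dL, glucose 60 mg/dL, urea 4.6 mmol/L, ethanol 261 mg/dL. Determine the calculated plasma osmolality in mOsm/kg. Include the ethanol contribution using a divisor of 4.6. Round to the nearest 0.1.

340.7 mOsm/kg

Calculated osmolality = 2·Na + glucose/18 + urea + ethanol/4.6
= 2·138 + 60/18 + 4.6 + 261/4.6
= 276 + 3.33 + 4.60 + 56.74
= 340.67 mOsm/kg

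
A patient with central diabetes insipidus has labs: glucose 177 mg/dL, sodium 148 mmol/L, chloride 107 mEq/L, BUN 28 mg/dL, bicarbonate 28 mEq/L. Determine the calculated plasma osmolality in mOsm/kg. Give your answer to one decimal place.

Calculated osmolality = 2·Na + glucose/18 + BUN/2.8
= 2·148 + 177/18 + 28/2.8
= 296 + 9.83 + 10
= 315.83 mOsm/kg

315.8 mOsm/kg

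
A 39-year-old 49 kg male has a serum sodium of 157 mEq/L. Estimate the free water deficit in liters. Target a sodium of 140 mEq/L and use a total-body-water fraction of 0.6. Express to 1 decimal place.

3.6 L

TBW = 0.6 · 49 = 29.4 L
Free water deficit = TBW · (Na/140 − 1)
= 29.4 · (157/140 − 1)
= 29.4 · 0.1214
= 3.57 L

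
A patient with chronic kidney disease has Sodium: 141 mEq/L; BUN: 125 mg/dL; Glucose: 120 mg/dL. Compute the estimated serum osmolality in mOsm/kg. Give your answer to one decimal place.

333.3 mOsm/kg

Calculated osmolality = 2·Na + glucose/18 + BUN/2.8
= 2·141 + 120/18 + 125/2.8
= 282 + 6.67 + 44.64
= 333.31 mOsm/kg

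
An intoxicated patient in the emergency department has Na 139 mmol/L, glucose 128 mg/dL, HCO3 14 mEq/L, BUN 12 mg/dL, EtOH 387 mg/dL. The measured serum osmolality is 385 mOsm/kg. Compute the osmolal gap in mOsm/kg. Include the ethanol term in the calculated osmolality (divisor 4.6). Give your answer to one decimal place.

11.5 mOsm/kg

Calculated osmolality = 2·Na + glucose/18 + BUN/2.8 + ethanol/4.6
= 2·139 + 128/18 + 12/2.8 + 387/4.6
= 278 + 7.11 + 4.29 + 84.13
= 373.53 mOsm/kg ≈ 373.5 mOsm/kg
Osmolar gap = measured − calculated = 385 − 373.5 = 11.5 mOsm/kg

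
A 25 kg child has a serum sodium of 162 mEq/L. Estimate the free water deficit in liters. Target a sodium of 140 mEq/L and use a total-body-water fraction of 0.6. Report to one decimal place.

TBW = 0.6 · 25 = 15 L
Free water deficit = TBW · (Na/140 − 1)
= 15 · (162/140 − 1)
= 15 · 0.1571
= 2.36 L

2.4 L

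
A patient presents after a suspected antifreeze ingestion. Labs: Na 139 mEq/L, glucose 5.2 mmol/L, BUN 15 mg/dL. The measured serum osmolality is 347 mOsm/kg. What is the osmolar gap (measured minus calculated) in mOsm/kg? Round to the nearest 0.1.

58.4 mOsm/kg

Calculated osmolality = 2·Na + glucose + BUN/2.8
= 2·139 + 5.2 + 15/2.8
= 278 + 5.20 + 5.36
= 288.56 mOsm/kg ≈ 288.6 mOsm/kg
Osmolar gap = measured − calculated = 347 − 288.6 = 58.4 mOsm/kg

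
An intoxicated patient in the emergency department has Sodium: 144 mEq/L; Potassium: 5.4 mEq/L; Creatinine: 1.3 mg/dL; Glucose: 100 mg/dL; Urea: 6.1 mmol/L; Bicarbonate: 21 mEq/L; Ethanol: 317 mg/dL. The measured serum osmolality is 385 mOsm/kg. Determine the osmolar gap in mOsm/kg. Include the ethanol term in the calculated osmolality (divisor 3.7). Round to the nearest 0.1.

-0.3 mOsm/kg

Calculated osmolality = 2·Na + glucose/18 + urea + ethanol/3.7
= 2·144 + 100/18 + 6.1 + 317/3.7
= 288 + 5.56 + 6.10 + 85.68
= 385.34 mOsm/kg ≈ 385.3 mOsm/kg
Osmolar gap = measured − calculated = 385 − 385.3 = -0.3 mOsm/kg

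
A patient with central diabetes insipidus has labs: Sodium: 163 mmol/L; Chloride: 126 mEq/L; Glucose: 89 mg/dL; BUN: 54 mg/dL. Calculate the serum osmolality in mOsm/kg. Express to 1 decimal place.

Calculated osmolality = 2·Na + glucose/18 + BUN/2.8
= 2·163 + 89/18 + 54/2.8
= 326 + 4.94 + 19.29
= 350.23 mOsm/kg

350.2 mOsm/kg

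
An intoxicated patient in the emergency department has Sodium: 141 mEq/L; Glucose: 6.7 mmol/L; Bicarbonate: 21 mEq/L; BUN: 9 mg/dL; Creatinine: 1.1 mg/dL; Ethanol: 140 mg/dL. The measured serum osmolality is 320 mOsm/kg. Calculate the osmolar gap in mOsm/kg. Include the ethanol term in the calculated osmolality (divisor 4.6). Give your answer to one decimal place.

Calculated osmolality = 2·Na + glucose + BUN/2.8 + ethanol/4.6
= 2·141 + 6.7 + 9/2.8 + 140/4.6
= 282 + 6.70 + 3.21 + 30.43
= 322.34 mOsm/kg ≈ 322.3 mOsm/kg
Osmolar gap = measured − calculated = 320 − 322.3 = -2.3 mOsm/kg

-2.3 mOsm/kg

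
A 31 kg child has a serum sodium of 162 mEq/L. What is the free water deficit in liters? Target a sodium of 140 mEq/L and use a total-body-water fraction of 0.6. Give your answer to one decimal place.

2.9 L

TBW = 0.6 · 31 = 18.6 L
Free water deficit = TBW · (Na/140 − 1)
= 18.6 · (162/140 − 1)
= 18.6 · 0.1571
= 2.92 L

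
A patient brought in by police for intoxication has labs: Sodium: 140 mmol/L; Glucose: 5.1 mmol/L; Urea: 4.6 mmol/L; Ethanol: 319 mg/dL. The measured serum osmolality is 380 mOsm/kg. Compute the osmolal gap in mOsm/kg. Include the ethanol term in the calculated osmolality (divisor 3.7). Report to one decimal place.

Calculated osmolality = 2·Na + glucose + urea + ethanol/3.7
= 2·140 + 5.1 + 4.6 + 319/3.7
= 280 + 5.10 + 4.60 + 86.22
= 375.92 mOsm/kg ≈ 375.9 mOsm/kg
Osmolar gap = measured − calculated = 380 − 375.9 = 4.1 mOsm/kg

4.1 mOsm/kg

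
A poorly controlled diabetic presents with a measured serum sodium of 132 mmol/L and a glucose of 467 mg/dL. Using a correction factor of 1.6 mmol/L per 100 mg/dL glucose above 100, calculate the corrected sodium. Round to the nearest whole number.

138 mmol/L

Corrected Na = measured Na + 1.6 · (glucose − 100)/100
= 132 + 1.6 · (467 − 100)/100
= 132 + 5.9
= 137.9 mmol/L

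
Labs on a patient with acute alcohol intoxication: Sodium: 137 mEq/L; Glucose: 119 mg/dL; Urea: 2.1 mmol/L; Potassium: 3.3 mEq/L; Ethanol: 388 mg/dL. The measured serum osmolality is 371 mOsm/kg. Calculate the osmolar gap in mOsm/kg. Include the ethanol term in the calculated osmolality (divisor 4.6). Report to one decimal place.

3.9 mOsm/kg

Calculated osmolality = 2·Na + glucose/18 + urea + ethanol/4.6
= 2·137 + 119/18 + 2.1 + 388/4.6
= 274 + 6.61 + 2.10 + 84.35
= 367.06 mOsm/kg ≈ 367.1 mOsm/kg
Osmolar gap = measured − calculated = 371 − 367.1 = 3.9 mOsm/kg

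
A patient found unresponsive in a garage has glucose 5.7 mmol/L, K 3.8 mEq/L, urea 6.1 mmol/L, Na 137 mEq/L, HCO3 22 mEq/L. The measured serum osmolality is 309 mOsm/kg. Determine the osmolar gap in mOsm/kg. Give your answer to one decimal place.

Calculated osmolality = 2·Na + glucose + urea
= 2·137 + 5.7 + 6.1
= 274 + 5.70 + 6.10
= 285.8 mOsm/kg ≈ 285.8 mOsm/kg
Osmolar gap = measured − calculated = 309 − 285.8 = 23.2 mOsm/kg

23.2 mOsm/kg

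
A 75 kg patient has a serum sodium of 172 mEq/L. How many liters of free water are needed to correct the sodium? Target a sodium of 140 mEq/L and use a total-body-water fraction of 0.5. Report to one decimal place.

TBW = 0.5 · 75 = 37.5 L
Free water deficit = TBW · (Na/140 − 1)
= 37.5 · (172/140 − 1)
= 37.5 · 0.2286
= 8.57 L

8.6 L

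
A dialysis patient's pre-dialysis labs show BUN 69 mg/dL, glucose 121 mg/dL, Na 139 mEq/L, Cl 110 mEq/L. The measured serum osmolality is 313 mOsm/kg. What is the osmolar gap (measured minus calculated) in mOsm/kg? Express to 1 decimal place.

Calculated osmolality = 2·Na + glucose/18 + BUN/2.8
= 2·139 + 121/18 + 69/2.8
= 278 + 6.72 + 24.64
= 309.36 mOsm/kg ≈ 309.4 mOsm/kg
Osmolar gap = measured − calculated = 313 − 309.4 = 3.6 mOsm/kg

3.6 mOsm/kg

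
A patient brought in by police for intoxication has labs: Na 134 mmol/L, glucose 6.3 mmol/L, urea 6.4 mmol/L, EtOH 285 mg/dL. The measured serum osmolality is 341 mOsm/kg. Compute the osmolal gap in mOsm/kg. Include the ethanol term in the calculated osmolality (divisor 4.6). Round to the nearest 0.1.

-1.7 mOsm/kg

Calculated osmolality = 2·Na + glucose + urea + ethanol/4.6
= 2·134 + 6.3 + 6.4 + 285/4.6
= 268 + 6.30 + 6.40 + 61.96
= 342.66 mOsm/kg ≈ 342.7 mOsm/kg
Osmolar gap = measured − calculated = 341 − 342.7 = -1.7 mOsm/kg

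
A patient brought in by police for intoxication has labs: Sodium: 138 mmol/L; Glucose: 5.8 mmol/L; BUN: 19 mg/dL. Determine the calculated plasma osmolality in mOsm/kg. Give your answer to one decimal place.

288.6 mOsm/kg

Calculated osmolality = 2·Na + glucose + BUN/2.8
= 2·138 + 5.8 + 19/2.8
= 276 + 5.80 + 6.79
= 288.59 mOsm/kg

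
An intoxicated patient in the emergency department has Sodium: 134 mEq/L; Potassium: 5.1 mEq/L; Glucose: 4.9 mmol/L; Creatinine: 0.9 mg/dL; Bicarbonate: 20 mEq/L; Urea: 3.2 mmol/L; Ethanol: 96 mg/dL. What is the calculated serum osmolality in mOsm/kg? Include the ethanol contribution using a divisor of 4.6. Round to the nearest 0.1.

297.0 mOsm/kg

Calculated osmolality = 2·Na + glucose + urea + ethanol/4.6
= 2·134 + 4.9 + 3.2 + 96/4.6
= 268 + 4.90 + 3.20 + 20.87
= 296.97 mOsm/kg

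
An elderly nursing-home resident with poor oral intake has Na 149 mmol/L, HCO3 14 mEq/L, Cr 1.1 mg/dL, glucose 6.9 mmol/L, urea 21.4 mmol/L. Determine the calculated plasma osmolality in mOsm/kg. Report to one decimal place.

Calculated osmolality = 2·Na + glucose + urea
= 2·149 + 6.9 + 21.4
= 298 + 6.90 + 21.40
= 326.3 mOsm/kg

326.3 mOsm/kg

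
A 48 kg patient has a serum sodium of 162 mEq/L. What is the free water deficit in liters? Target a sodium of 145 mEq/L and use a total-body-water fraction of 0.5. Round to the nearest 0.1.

TBW = 0.5 · 48 = 24 L
Free water deficit = TBW · (Na/145 − 1)
= 24 · (162/145 − 1)
= 24 · 0.1172
= 2.81 L

2.8 L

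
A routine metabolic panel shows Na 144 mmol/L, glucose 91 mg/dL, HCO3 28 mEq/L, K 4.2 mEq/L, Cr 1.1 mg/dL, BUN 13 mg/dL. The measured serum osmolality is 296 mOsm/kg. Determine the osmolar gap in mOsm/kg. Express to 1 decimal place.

Calculated osmolality = 2·Na + glucose/18 + BUN/2.8
= 2·144 + 91/18 + 13/2.8
= 288 + 5.06 + 4.64
= 297.7 mOsm/kg ≈ 297.7 mOsm/kg
Osmolar gap = measured − calculated = 296 − 297.7 = -1.7 mOsm/kg

-1.7 mOsm/kg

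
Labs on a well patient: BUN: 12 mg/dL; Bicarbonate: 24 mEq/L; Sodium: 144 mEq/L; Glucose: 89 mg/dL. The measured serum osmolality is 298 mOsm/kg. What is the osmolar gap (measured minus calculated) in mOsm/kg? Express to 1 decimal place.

0.8 mOsm/kg

Calculated osmolality = 2·Na + glucose/18 + BUN/2.8
= 2·144 + 89/18 + 12/2.8
= 288 + 4.94 + 4.29
= 297.23 mOsm/kg ≈ 297.2 mOsm/kg
Osmolar gap = measured − calculated = 298 − 297.2 = 0.8 mOsm/kg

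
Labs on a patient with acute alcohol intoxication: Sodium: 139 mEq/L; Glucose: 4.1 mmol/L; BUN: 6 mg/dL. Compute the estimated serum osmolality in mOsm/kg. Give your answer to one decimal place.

284.2 mOsm/kg

Calculated osmolality = 2·Na + glucose + BUN/2.8
= 2·139 + 4.1 + 6/2.8
= 278 + 4.10 + 2.14
= 284.24 mOsm/kg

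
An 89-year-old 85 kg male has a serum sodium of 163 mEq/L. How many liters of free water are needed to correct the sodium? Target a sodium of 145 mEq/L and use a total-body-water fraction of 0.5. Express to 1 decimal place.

TBW = 0.5 · 85 = 42.5 L
Free water deficit = TBW · (Na/145 − 1)
= 42.5 · (163/145 − 1)
= 42.5 · 0.1241
= 5.27 L

5.3 L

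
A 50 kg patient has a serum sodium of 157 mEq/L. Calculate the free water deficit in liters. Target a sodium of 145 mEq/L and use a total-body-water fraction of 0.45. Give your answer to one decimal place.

1.9 L

TBW = 0.45 · 50 = 22.5 L
Free water deficit = TBW · (Na/145 − 1)
= 22.5 · (157/145 − 1)
= 22.5 · 0.0828
= 1.86 L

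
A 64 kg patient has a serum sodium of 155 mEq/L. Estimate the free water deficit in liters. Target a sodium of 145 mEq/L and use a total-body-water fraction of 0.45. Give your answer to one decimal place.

TBW = 0.45 · 64 = 28.8 L
Free water deficit = TBW · (Na/145 − 1)
= 28.8 · (155/145 − 1)
= 28.8 · 0.069
= 1.99 L

2.0 L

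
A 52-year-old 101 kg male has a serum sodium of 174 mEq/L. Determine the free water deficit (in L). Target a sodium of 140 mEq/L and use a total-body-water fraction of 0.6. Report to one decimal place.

TBW = 0.6 · 101 = 60.6 L
Free water deficit = TBW · (Na/140 − 1)
= 60.6 · (174/140 − 1)
= 60.6 · 0.2429
= 14.72 L

14.7 L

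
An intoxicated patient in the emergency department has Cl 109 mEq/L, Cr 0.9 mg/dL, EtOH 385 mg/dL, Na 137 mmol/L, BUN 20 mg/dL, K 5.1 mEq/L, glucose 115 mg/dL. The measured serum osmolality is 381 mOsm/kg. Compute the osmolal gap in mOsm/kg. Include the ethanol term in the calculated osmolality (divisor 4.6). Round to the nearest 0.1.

Calculated osmolality = 2·Na + glucose/18 + BUN/2.8 + ethanol/4.6
= 2·137 + 115/18 + 20/2.8 + 385/4.6
= 274 + 6.39 + 7.14 + 83.70
= 371.23 mOsm/kg ≈ 371.2 mOsm/kg
Osmolar gap = measured − calculated = 381 − 371.2 = 9.8 mOsm/kg

9.8 mOsm/kg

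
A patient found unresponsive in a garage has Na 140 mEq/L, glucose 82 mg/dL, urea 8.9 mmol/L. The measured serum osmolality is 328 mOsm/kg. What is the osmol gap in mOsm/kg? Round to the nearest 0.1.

34.5 mOsm/kg

Calculated osmolality = 2·Na + glucose/18 + urea
= 2·140 + 82/18 + 8.9
= 280 + 4.56 + 8.90
= 293.46 mOsm/kg ≈ 293.5 mOsm/kg
Osmolar gap = measured − calculated = 328 − 293.5 = 34.5 mOsm/kg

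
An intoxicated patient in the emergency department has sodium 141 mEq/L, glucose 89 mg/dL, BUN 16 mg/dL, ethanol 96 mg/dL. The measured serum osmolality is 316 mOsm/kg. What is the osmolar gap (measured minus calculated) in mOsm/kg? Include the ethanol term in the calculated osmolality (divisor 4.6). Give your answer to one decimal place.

2.5 mOsm/kg

Calculated osmolality = 2·Na + glucose/18 + BUN/2.8 + ethanol/4.6
= 2·141 + 89/18 + 16/2.8 + 96/4.6
= 282 + 4.94 + 5.71 + 20.87
= 313.52 mOsm/kg ≈ 313.5 mOsm/kg
Osmolar gap = measured − calculated = 316 − 313.5 = 2.5 mOsm/kg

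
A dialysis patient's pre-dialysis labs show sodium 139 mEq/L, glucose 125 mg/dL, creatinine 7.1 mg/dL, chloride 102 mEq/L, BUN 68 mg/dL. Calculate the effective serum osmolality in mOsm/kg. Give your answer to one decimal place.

284.9 mOsm/kg

Effective osmolality excludes urea (freely permeant across cell membranes):
2·Na + glucose/18
= 2·139 + 125/18
= 278 + 6.94
= 284.94 mOsm/kg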